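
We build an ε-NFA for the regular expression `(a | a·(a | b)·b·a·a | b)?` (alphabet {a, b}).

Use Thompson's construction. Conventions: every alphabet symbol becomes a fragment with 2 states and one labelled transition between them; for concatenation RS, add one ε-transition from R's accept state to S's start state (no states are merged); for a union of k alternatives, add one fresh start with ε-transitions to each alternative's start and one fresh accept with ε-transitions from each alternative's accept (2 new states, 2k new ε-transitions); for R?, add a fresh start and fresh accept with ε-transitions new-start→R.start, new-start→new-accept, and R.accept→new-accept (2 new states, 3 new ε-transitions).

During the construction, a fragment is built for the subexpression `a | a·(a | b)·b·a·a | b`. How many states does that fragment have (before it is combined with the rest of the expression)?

Fragment for `a | a·(a | b)·b·a·a | b`:
Each of the 8 symbol leaves contributes a 2-state fragment.
  a | b : 6 states
  a·(a | b)·b·a·a : 14 states
  a | a·(a | b)·b·a·a | b : 20 states

20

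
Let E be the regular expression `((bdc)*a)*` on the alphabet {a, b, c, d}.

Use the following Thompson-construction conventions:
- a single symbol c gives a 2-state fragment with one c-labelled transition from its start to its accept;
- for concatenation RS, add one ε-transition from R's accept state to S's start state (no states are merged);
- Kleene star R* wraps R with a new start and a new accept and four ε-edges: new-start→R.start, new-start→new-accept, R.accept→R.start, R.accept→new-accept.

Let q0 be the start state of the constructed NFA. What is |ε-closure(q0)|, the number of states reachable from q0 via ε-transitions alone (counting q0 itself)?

6

Let C(F) = |ε-closure(F.start)| within fragment F, and note whether F accepts ε. Symbol fragments have C = 1 and do not accept ε. Then:
  bdc : |closure| equals the left operand's closure size = 1 (its accept is not ε-reachable, so the closure stops there)
  (bdc)* : new start has ε-edges to the inner start and to the new accept, so |closure| = 2 + 1 = 3
  (bdc)*a : |closure| = 3 + 1 = 4 (closure spills across the concat boundary because the left factor accepts ε)
  ((bdc)*a)* : |closure| = 1 (new start) + 4 (body) + 1 (new accept) = 6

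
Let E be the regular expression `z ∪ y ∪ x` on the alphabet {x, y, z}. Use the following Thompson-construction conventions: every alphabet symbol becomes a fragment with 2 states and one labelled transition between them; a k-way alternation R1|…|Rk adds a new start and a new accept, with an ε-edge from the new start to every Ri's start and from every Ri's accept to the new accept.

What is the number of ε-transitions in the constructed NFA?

Building bottom-up:
Each of the 3 symbol leaves contributes 0 ε-transitions.
  z ∪ y ∪ x = 6 ε-transitions

6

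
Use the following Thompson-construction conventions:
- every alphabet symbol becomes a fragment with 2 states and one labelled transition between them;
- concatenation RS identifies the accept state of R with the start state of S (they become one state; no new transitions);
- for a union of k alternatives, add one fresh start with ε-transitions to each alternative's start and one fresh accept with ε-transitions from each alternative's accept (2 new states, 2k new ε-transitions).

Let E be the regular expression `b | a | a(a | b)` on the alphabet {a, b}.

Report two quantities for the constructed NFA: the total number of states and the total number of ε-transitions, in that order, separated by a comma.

13, 10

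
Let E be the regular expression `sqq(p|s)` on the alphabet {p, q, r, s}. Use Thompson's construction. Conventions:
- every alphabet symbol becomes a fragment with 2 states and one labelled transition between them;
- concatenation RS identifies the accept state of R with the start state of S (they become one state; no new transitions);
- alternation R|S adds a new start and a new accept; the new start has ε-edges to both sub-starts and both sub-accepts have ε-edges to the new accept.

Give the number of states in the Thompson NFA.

9

Recursing over subexpressions:
Each of the 5 symbol leaves contributes a 2-state fragment.
  p|s = 6 states
  sqq(p|s) = 9 states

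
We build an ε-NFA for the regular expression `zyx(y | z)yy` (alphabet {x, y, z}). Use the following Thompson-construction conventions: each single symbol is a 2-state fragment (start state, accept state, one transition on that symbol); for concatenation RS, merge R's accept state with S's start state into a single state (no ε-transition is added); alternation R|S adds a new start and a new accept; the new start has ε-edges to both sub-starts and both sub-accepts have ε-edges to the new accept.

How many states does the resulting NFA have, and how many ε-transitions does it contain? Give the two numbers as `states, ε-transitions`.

11, 4

Per subexpression:
Each of the 7 symbol leaves contributes 2 states and 0 ε-transitions.
  y | z = 6 states, 4 ε-transitions
  zyx(y | z)yy = 11 states, 4 ε-transitions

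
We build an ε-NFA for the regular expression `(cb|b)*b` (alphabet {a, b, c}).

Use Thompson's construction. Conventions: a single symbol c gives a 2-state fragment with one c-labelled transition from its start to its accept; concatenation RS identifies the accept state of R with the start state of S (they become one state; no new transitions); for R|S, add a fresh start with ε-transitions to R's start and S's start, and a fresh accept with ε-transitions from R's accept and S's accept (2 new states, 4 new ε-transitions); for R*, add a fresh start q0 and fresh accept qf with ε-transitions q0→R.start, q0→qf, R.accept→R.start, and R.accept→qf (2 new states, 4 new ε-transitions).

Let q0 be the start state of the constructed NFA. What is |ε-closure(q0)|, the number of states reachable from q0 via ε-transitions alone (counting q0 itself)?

Work bottom-up. For each fragment F, track |ε-closure(F.start)| and whether F's accept lies in that closure (i.e. whether F accepts ε). A single-symbol fragment has closure size 1 and does not accept ε.
  cb — |ε-closure| equals the left operand's closure size = 1 (its accept is not ε-reachable, so the closure stops there)
  cb|b — |ε-closure| = 1 + 1 + 1 = 3 (the new accept is not ε-reachable since no branch accepts ε)
  (cb|b)* — |ε-closure| = 1 (new start) + 3 (body) + 1 (new accept) = 5
  (cb|b)*b — the left operand accepts ε, so the closure extends into the next operand (the shared merged state is already counted); |ε-closure| = 5 + (1−1) = 5

5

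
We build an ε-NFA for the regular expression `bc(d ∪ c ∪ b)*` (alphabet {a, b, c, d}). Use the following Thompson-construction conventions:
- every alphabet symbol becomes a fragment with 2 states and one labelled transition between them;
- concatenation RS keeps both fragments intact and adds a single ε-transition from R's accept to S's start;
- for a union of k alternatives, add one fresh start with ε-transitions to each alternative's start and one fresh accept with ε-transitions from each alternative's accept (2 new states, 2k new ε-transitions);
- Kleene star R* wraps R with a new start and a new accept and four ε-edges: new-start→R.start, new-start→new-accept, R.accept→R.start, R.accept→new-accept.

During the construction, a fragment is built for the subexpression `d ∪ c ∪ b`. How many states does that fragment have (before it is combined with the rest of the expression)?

8

Fragment for `d ∪ c ∪ b`:
Each of the 3 symbol leaves contributes a 2-state fragment.
  d ∪ c ∪ b — 8 states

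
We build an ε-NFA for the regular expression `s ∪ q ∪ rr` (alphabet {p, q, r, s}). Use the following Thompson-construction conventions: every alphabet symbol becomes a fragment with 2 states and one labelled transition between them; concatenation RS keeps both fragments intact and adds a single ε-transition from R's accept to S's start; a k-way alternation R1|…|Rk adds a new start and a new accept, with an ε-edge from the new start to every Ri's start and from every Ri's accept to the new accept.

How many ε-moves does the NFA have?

Per subexpression:
Each of the 4 symbol leaves contributes 0 ε-transitions.
  rr → 1 ε-transition
  s ∪ q ∪ rr → 7 ε-transitions

7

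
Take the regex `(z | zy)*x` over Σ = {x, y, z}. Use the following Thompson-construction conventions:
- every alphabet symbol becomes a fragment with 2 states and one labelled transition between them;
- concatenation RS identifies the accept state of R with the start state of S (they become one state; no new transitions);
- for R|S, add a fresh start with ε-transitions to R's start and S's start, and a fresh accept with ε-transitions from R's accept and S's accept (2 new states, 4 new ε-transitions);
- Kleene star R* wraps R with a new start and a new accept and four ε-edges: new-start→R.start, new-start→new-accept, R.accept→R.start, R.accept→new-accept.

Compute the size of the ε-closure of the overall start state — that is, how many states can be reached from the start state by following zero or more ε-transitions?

Let C(F) = |ε-closure(F.start)| within fragment F, and note whether F accepts ε. Symbol fragments have C = 1 and do not accept ε. Then:
  zy → same as the first factor's closure: |closure| = 1
  z | zy → |closure| = 1 + 1 + 1 = 3 (the new accept is not ε-reachable since no branch accepts ε)
  (z | zy)* → |closure| = 1 (new start) + 3 (body) + 1 (new accept) = 5
  (z | zy)*x → |closure| = 5 + (1−1) = 5 (closure spills across the concat boundary because the left factor accepts ε)

5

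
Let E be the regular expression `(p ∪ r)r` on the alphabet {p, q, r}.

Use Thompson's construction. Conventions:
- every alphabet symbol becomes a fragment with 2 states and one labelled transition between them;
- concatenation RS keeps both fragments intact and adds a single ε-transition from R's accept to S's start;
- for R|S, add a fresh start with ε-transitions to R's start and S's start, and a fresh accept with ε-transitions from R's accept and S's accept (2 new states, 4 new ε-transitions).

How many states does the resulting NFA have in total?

Building bottom-up:
Each of the 3 symbol leaves contributes a 2-state fragment.
  p ∪ r = 6 states
  (p ∪ r)r = 8 states

8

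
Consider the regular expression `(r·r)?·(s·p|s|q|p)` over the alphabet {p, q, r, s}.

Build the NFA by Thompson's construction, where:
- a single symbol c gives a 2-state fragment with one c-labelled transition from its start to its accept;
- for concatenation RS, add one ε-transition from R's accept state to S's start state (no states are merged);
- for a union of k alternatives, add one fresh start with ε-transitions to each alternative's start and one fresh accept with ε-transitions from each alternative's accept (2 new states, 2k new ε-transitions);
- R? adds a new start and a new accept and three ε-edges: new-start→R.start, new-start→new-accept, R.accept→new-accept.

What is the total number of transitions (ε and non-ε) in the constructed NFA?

Per subexpression:
Each of the 7 symbol leaves contributes 1 transition (1 symbol, 0 ε).
  r·r — 3 transitions (2 symbol, 1 ε)
  (r·r)? — 6 transitions (2 symbol, 4 ε)
  s·p — 3 transitions (2 symbol, 1 ε)
  s·p|s|q|p — 14 transitions (5 symbol, 9 ε)
  (r·r)?·(s·p|s|q|p) — 21 transitions (7 symbol, 14 ε)

21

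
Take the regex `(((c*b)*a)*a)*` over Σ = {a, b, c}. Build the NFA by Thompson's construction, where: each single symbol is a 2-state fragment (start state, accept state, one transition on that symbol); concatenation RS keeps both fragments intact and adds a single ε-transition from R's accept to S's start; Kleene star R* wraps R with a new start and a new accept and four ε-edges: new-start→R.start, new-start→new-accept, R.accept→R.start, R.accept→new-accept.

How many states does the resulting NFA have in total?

16

Recursing over subexpressions:
Each of the 4 symbol leaves contributes a 2-state fragment.
  c* : 4 states
  c*b : 6 states
  (c*b)* : 8 states
  (c*b)*a : 10 states
  ((c*b)*a)* : 12 states
  ((c*b)*a)*a : 14 states
  (((c*b)*a)*a)* : 16 states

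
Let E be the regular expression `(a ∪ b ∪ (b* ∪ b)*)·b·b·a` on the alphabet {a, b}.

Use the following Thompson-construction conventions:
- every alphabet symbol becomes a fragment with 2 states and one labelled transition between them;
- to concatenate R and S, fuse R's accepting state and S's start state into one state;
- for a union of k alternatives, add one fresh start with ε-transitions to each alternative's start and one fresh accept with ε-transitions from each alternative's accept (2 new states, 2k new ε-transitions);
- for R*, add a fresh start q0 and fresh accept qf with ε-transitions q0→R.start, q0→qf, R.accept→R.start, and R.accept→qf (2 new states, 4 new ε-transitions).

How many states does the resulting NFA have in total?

19

Bottom-up over the parse tree:
Each of the 7 symbol leaves contributes a 2-state fragment.
  b* — 4 states
  b* ∪ b — 8 states
  (b* ∪ b)* — 10 states
  a ∪ b ∪ (b* ∪ b)* — 16 states
  (a ∪ b ∪ (b* ∪ b)*)·b·b·a — 19 states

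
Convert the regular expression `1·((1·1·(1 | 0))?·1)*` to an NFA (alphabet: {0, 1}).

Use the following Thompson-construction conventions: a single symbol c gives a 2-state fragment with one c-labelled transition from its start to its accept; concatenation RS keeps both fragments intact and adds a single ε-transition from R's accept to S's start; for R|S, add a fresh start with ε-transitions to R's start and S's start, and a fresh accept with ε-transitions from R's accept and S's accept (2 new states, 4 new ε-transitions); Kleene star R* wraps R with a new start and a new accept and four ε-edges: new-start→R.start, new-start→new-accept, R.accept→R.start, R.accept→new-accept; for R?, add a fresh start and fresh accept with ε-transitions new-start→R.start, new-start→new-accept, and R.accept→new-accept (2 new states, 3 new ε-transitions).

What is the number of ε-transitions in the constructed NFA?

Bottom-up over the parse tree:
Each of the 6 symbol leaves contributes 0 ε-transitions.
  1 | 0 : 4 ε-transitions
  1·1·(1 | 0) : 6 ε-transitions
  (1·1·(1 | 0))? : 9 ε-transitions
  (1·1·(1 | 0))?·1 : 10 ε-transitions
  ((1·1·(1 | 0))?·1)* : 14 ε-transitions
  1·((1·1·(1 | 0))?·1)* : 15 ε-transitions

15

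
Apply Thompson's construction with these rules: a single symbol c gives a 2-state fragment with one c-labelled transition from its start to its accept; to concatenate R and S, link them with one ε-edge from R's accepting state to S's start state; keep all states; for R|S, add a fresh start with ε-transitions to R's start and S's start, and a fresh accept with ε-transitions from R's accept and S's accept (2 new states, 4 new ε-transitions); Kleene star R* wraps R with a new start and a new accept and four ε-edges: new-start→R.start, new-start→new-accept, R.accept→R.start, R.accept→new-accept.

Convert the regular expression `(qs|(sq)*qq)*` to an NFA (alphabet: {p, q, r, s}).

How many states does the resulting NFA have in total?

18

Recursing over subexpressions:
Each of the 6 symbol leaves contributes a 2-state fragment.
  qs = 4 states
  sq = 4 states
  (sq)* = 6 states
  (sq)*qq = 10 states
  qs|(sq)*qq = 16 states
  (qs|(sq)*qq)* = 18 states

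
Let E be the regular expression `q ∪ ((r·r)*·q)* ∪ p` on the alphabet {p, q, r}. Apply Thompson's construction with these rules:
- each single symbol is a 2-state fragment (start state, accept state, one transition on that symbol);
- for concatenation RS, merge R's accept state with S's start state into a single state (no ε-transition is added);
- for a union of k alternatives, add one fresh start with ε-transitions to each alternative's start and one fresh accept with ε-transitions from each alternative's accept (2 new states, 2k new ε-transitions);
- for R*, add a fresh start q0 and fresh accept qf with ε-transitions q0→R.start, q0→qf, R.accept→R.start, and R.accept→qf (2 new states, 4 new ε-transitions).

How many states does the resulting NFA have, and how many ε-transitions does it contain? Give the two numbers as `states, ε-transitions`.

14, 14

By structural recursion:
Each of the 5 symbol leaves contributes 2 states and 0 ε-transitions.
  r·r → 3 states, 0 ε-transitions
  (r·r)* → 5 states, 4 ε-transitions
  (r·r)*·q → 6 states, 4 ε-transitions
  ((r·r)*·q)* → 8 states, 8 ε-transitions
  q ∪ ((r·r)*·q)* ∪ p → 14 states, 14 ε-transitions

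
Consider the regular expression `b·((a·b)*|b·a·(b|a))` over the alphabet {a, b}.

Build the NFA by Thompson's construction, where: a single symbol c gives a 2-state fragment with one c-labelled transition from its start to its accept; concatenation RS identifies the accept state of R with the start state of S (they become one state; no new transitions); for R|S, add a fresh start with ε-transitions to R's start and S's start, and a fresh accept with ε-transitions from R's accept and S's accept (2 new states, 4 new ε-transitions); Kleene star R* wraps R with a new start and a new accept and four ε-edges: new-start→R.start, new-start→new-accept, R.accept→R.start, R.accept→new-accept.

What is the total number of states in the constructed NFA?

16

Building bottom-up:
Each of the 7 symbol leaves contributes a 2-state fragment.
  a·b — 3 states
  (a·b)* — 5 states
  b|a — 6 states
  b·a·(b|a) — 8 states
  (a·b)*|b·a·(b|a) — 15 states
  b·((a·b)*|b·a·(b|a)) — 16 states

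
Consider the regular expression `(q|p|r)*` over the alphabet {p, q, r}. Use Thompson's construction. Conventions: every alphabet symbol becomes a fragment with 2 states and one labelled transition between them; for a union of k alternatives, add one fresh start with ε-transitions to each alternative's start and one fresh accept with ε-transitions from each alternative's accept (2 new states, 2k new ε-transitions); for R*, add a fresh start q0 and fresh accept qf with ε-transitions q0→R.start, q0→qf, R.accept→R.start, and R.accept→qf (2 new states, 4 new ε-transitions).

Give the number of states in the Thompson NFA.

By structural recursion:
Each of the 3 symbol leaves contributes a 2-state fragment.
  q|p|r : 8 states
  (q|p|r)* : 10 states

10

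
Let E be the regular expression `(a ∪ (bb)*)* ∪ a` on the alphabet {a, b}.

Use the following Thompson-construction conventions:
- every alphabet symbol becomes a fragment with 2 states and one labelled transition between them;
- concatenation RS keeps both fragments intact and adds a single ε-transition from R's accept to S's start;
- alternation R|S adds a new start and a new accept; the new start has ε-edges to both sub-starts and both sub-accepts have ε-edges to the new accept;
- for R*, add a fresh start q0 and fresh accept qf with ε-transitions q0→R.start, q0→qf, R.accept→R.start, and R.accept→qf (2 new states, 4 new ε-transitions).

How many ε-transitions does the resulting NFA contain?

17

Building bottom-up:
Each of the 4 symbol leaves contributes 0 ε-transitions.
  bb : 1 ε-transition
  (bb)* : 5 ε-transitions
  a ∪ (bb)* : 9 ε-transitions
  (a ∪ (bb)*)* : 13 ε-transitions
  (a ∪ (bb)*)* ∪ a : 17 ε-transitions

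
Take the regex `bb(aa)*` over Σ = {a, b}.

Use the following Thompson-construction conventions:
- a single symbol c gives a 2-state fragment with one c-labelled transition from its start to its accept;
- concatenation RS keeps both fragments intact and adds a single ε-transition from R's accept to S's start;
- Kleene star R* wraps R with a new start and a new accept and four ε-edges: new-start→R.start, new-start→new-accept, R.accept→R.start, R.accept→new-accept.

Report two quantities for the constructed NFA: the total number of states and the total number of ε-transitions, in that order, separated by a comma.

10, 7

Recursing over subexpressions:
Each of the 4 symbol leaves contributes 2 states and 0 ε-transitions.
  aa = 4 states, 1 ε-transition
  (aa)* = 6 states, 5 ε-transitions
  bb(aa)* = 10 states, 7 ε-transitions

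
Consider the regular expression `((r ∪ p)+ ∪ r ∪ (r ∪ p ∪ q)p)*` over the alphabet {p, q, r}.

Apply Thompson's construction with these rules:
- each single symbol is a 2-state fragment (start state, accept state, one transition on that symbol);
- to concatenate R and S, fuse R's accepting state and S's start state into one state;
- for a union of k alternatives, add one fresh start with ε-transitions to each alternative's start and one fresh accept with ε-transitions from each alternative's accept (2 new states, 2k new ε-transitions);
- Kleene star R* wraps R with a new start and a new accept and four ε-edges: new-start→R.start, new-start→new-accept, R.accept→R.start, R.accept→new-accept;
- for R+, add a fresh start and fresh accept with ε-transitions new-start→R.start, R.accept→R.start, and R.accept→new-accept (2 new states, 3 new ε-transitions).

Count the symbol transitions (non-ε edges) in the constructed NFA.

Recursing over subexpressions:
Each of the 7 symbol leaves contributes exactly 1 symbol transition.
  r ∪ p : 2 symbol transitions
  (r ∪ p)+ : 2 symbol transitions
  r ∪ p ∪ q : 3 symbol transitions
  (r ∪ p ∪ q)p : 4 symbol transitions
  (r ∪ p)+ ∪ r ∪ (r ∪ p ∪ q)p : 7 symbol transitions
  ((r ∪ p)+ ∪ r ∪ (r ∪ p ∪ q)p)* : 7 symbol transitions

7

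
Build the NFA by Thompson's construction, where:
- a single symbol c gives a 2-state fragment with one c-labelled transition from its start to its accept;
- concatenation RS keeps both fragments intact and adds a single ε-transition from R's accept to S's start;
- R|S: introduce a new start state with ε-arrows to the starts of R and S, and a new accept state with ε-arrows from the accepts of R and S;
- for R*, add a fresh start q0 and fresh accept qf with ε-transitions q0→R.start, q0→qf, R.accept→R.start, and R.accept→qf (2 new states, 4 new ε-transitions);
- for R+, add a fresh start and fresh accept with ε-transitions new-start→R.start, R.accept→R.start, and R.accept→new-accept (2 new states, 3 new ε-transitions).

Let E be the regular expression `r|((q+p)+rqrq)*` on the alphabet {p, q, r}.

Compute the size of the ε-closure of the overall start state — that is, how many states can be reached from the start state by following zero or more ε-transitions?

Let C(F) = |ε-closure(F.start)| within fragment F, and note whether F accepts ε. Symbol fragments have C = 1 and do not accept ε. Then:
  q+ : C = 1 + 1 = 2 (the body doesn't accept ε, so the new accept is not reached)
  q+p : same as the first factor's closure: C = 2
  (q+p)+ : new start ε-reaches only the body's start; the new accept needs a symbol first: C = 1 + 2 = 3
  (q+p)+rqrq : C equals the left operand's closure size = 3 (its accept is not ε-reachable, so the closure stops there)
  ((q+p)+rqrq)* : the star's fresh start ε-reaches both the body's start and the fresh accept: C = 2 + 3 = 5
  r|((q+p)+rqrq)* : C = 1 (new start) + (1 + 5) + 1 (new accept, since some branch ε-reaches its own accept) = 8

8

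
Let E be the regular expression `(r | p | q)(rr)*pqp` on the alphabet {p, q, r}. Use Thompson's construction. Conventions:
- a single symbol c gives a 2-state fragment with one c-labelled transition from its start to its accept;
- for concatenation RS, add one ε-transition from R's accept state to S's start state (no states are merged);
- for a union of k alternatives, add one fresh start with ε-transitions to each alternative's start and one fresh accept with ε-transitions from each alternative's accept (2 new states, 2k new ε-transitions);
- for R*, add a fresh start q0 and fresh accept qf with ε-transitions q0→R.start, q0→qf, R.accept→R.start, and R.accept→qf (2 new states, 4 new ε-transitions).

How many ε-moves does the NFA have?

15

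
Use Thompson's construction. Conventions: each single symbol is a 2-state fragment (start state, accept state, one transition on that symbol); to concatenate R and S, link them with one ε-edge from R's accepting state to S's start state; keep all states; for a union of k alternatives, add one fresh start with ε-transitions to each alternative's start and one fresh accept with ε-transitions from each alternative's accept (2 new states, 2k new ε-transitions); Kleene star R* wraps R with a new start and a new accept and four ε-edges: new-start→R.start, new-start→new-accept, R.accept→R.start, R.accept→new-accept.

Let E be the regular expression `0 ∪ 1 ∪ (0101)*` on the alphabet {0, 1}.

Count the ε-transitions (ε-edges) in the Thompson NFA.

13

Recursing over subexpressions:
Each of the 6 symbol leaves contributes 0 ε-transitions.
  0101 : 3 ε-transitions
  (0101)* : 7 ε-transitions
  0 ∪ 1 ∪ (0101)* : 13 ε-transitions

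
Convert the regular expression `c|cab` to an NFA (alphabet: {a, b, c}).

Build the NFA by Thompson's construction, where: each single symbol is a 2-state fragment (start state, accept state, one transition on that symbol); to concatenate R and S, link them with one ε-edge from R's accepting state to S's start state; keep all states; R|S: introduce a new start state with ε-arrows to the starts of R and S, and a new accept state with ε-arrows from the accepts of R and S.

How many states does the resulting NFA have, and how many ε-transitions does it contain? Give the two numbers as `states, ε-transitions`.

10, 6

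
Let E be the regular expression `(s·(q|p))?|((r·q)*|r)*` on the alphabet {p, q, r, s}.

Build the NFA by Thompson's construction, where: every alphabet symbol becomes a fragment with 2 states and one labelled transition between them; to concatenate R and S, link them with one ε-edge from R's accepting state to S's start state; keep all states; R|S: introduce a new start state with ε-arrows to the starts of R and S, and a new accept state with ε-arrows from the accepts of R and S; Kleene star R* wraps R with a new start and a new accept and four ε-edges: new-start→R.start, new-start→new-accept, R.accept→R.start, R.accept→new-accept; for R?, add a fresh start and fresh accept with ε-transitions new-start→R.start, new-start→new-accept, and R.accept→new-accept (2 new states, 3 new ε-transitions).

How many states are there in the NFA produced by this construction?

Building bottom-up:
Each of the 6 symbol leaves contributes a 2-state fragment.
  q|p = 6 states
  s·(q|p) = 8 states
  (s·(q|p))? = 10 states
  r·q = 4 states
  (r·q)* = 6 states
  (r·q)*|r = 10 states
  ((r·q)*|r)* = 12 states
  (s·(q|p))?|((r·q)*|r)* = 24 states

24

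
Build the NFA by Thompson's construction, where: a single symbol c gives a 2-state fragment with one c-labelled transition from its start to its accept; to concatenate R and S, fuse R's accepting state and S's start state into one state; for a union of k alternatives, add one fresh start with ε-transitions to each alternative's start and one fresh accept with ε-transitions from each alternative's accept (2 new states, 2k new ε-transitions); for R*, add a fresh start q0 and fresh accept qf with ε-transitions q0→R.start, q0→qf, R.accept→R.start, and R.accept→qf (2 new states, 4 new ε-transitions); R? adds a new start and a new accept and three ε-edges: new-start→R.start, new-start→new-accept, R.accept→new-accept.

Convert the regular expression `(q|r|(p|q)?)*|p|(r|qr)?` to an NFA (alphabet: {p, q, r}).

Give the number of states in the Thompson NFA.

Recursing over subexpressions:
Each of the 8 symbol leaves contributes a 2-state fragment.
  p|q : 6 states
  (p|q)? : 8 states
  q|r|(p|q)? : 14 states
  (q|r|(p|q)?)* : 16 states
  qr : 3 states
  r|qr : 7 states
  (r|qr)? : 9 states
  (q|r|(p|q)?)*|p|(r|qr)? : 29 states

29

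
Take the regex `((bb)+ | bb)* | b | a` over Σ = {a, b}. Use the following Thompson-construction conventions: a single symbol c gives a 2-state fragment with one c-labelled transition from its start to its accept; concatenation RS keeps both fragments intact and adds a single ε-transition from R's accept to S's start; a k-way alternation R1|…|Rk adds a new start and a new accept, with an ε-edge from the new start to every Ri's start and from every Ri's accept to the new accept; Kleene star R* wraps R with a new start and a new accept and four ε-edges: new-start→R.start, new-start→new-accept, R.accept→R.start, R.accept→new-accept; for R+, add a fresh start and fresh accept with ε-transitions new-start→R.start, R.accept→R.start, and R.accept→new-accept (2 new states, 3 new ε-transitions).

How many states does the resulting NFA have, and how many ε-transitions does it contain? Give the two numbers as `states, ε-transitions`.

Recursing over subexpressions:
Each of the 6 symbol leaves contributes 2 states and 0 ε-transitions.
  bb → 4 states, 1 ε-transition
  (bb)+ → 6 states, 4 ε-transitions
  bb → 4 states, 1 ε-transition
  (bb)+ | bb → 12 states, 9 ε-transitions
  ((bb)+ | bb)* → 14 states, 13 ε-transitions
  ((bb)+ | bb)* | b | a → 20 states, 19 ε-transitions

20, 19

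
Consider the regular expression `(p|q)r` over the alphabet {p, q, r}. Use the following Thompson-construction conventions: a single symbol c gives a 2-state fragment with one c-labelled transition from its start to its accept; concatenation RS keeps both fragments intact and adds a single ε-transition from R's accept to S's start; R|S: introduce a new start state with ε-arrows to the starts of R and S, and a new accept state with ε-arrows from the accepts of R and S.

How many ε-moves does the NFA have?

Per subexpression:
Each of the 3 symbol leaves contributes 0 ε-transitions.
  p|q — 4 ε-transitions
  (p|q)r — 5 ε-transitions

5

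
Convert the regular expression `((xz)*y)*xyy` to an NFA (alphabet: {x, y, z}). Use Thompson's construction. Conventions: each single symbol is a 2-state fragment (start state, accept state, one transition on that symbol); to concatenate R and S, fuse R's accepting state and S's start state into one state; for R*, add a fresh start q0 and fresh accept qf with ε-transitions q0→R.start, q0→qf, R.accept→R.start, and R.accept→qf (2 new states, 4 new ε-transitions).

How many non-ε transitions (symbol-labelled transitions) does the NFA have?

6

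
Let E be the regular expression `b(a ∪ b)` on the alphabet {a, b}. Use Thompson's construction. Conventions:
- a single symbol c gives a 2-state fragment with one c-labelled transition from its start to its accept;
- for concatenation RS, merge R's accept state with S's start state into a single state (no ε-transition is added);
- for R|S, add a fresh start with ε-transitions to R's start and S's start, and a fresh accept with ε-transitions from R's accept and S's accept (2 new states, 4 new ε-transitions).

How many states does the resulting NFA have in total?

Bottom-up over the parse tree:
Each of the 3 symbol leaves contributes a 2-state fragment.
  a ∪ b → 6 states
  b(a ∪ b) → 7 states

7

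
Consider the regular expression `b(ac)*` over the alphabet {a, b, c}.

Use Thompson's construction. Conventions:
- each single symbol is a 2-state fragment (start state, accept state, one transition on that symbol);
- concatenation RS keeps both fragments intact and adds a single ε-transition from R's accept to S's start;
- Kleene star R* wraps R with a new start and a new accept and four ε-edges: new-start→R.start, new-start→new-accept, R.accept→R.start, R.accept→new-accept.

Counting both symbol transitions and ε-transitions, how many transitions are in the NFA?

9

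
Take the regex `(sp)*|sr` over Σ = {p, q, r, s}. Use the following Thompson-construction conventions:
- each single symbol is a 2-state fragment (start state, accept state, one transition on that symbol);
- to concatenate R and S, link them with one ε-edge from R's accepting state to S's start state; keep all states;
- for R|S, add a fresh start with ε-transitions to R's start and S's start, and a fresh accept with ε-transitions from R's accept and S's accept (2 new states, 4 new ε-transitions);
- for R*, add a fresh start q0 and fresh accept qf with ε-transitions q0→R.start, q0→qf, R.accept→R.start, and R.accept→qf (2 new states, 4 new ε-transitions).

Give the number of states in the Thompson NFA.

Building bottom-up:
Each of the 4 symbol leaves contributes a 2-state fragment.
  sp : 4 states
  (sp)* : 6 states
  sr : 4 states
  (sp)*|sr : 12 states

12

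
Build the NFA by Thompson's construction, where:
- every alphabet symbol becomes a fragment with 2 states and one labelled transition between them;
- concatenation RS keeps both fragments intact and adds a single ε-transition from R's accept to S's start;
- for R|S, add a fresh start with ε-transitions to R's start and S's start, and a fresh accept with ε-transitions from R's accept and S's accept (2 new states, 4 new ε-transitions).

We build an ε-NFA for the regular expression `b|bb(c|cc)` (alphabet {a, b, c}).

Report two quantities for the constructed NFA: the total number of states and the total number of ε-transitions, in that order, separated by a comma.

Per subexpression:
Each of the 6 symbol leaves contributes 2 states and 0 ε-transitions.
  cc = 4 states, 1 ε-transition
  c|cc = 8 states, 5 ε-transitions
  bb(c|cc) = 12 states, 7 ε-transitions
  b|bb(c|cc) = 16 states, 11 ε-transitions

16, 11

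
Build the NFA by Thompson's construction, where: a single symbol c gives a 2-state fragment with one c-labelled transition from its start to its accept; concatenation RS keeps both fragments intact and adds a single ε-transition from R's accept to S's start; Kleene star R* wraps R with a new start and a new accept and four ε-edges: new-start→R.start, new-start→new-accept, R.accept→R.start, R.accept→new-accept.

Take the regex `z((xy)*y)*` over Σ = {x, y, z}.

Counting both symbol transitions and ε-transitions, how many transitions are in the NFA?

By structural recursion:
Each of the 4 symbol leaves contributes 1 transition (1 symbol, 0 ε).
  xy : 3 transitions (2 symbol, 1 ε)
  (xy)* : 7 transitions (2 symbol, 5 ε)
  (xy)*y : 9 transitions (3 symbol, 6 ε)
  ((xy)*y)* : 13 transitions (3 symbol, 10 ε)
  z((xy)*y)* : 15 transitions (4 symbol, 11 ε)

15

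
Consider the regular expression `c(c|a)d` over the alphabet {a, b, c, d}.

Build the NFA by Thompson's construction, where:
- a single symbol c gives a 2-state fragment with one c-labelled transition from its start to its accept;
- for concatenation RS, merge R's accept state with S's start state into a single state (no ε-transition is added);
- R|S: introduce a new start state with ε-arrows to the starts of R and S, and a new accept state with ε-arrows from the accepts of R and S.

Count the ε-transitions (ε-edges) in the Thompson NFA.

4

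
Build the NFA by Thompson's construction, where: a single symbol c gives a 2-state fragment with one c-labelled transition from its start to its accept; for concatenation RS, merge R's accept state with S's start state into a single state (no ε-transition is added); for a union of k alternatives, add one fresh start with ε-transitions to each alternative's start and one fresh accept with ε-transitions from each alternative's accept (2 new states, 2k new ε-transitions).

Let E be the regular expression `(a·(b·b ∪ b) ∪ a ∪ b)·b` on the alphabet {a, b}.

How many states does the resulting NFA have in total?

Bottom-up over the parse tree:
Each of the 7 symbol leaves contributes a 2-state fragment.
  b·b : 3 states
  b·b ∪ b : 7 states
  a·(b·b ∪ b) : 8 states
  a·(b·b ∪ b) ∪ a ∪ b : 14 states
  (a·(b·b ∪ b) ∪ a ∪ b)·b : 15 states

15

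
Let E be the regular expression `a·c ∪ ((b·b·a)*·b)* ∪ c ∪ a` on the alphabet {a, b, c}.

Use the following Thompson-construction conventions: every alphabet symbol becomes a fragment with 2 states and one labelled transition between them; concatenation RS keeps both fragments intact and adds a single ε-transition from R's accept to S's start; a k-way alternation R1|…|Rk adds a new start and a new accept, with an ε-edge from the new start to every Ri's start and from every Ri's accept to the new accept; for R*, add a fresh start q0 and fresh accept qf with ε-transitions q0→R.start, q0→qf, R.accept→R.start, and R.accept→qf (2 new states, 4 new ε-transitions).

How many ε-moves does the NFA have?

By structural recursion:
Each of the 8 symbol leaves contributes 0 ε-transitions.
  a·c = 1 ε-transition
  b·b·a = 2 ε-transitions
  (b·b·a)* = 6 ε-transitions
  (b·b·a)*·b = 7 ε-transitions
  ((b·b·a)*·b)* = 11 ε-transitions
  a·c ∪ ((b·b·a)*·b)* ∪ c ∪ a = 20 ε-transitions

20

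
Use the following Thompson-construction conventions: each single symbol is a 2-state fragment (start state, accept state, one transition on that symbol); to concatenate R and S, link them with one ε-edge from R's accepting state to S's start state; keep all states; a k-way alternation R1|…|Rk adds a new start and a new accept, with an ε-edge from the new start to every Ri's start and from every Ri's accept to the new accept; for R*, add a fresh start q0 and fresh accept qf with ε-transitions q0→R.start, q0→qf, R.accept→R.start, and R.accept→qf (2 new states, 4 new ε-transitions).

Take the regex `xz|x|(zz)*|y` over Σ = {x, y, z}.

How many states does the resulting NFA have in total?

16

Recursing over subexpressions:
Each of the 6 symbol leaves contributes a 2-state fragment.
  xz : 4 states
  zz : 4 states
  (zz)* : 6 states
  xz|x|(zz)*|y : 16 states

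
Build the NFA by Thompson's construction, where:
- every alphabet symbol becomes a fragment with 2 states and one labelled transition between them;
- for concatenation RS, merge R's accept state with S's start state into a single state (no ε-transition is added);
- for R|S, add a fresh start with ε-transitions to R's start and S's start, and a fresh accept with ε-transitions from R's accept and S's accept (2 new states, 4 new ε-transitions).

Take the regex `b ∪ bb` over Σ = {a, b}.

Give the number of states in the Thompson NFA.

7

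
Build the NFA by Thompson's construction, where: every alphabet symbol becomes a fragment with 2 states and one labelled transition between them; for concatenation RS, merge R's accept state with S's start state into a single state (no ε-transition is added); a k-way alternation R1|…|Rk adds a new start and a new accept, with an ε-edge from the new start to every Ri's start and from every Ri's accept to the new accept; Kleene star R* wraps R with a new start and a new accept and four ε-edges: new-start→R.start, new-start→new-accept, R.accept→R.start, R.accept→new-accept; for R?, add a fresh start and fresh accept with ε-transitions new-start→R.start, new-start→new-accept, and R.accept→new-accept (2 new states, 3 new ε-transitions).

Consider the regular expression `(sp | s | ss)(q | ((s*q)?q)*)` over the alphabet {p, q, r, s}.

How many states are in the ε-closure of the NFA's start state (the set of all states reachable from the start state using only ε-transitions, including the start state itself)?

Work bottom-up. For each fragment F, track |ε-closure(F.start)| and whether F's accept lies in that closure (i.e. whether F accepts ε). A single-symbol fragment has closure size 1 and does not accept ε.
  sp — same as the first factor's closure: |closure| = 1
  ss — same as the first factor's closure: |closure| = 1
  sp | s | ss — |closure| = 1 + 1 + 1 + 1 = 4 (the new accept is not ε-reachable since no branch accepts ε)
  s* — the star's fresh start ε-reaches both the body's start and the fresh accept: |closure| = 2 + 1 = 3
  s*q — the left operand accepts ε, so the closure extends into the next operand (the shared merged state is already counted); |closure| = 3 + (1−1) = 3
  (s*q)? — new start has ε-edges to the inner start and to the new accept, so |closure| = 2 + 3 = 5
  (s*q)?q — the left operand accepts ε, so the closure extends into the next operand (the shared merged state is already counted); |closure| = 5 + (1−1) = 5
  ((s*q)?q)* — |closure| = 1 (new start) + 5 (body) + 1 (new accept) = 7
  q | ((s*q)?q)* — new start ε-reaches every alternative's start; at least one alternative accepts ε, so the union's new accept is reached too: |closure| = 1 + 1 + 7 + 1 = 10
  (sp | s | ss)(q | ((s*q)?q)*) — |closure| equals the left operand's closure size = 4 (its accept is not ε-reachable, so the closure stops there)

4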